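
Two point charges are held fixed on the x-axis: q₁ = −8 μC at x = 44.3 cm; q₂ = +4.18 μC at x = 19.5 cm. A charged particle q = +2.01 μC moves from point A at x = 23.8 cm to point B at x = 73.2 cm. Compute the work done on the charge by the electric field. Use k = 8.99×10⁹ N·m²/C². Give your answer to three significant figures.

1.41 J

The work done by the electric force is W_field = −ΔU = −q(V_B − V_A) = q(V_A − V_B).
At A: distances to the source charges are 0.205 m, 0.0430 m; V_A = Σ kqᵢ/rᵢ = 5.23×10⁵ V.
At B: distances to the source charges are 0.289 m, 0.537 m; V_B = Σ kqᵢ/rᵢ = -1.79×10⁵ V.
ΔV = V_B − V_A = -7.02×10⁵ V.
W_field = −qΔV = −(2.01×10⁻⁶ C)(-7.02×10⁵ V) = 1.41 J.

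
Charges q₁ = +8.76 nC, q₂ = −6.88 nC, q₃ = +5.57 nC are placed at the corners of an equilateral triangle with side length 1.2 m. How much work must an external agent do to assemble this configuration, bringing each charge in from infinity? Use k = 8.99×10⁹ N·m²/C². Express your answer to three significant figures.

The assembly work is the sum of pairwise potential energies, U = Σ_{i<j} kqᵢqⱼ/rᵢⱼ.
All three pair separations equal the side length, 1.20 m.
U = (-4.52×10⁻⁷) + (3.66×10⁻⁷) + (-2.87×10⁻⁷) = -3.73×10⁻⁷ J.

-3.73×10⁻⁷ J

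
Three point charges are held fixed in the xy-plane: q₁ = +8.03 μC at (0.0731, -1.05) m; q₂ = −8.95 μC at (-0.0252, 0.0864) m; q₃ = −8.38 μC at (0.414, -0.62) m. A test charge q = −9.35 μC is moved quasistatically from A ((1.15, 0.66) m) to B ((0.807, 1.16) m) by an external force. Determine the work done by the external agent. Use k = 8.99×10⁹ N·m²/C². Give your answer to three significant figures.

-0.0679 J

For quasistatic motion the external work equals the change in potential energy: W_ext = qΔV = q(V_B − V_A).
At A: distances to the source charges are 2.02 m, 1.31 m, 1.48 m; V_A = Σ kqᵢ/rᵢ = -7.68×10⁴ V.
At B: distances to the source charges are 2.33 m, 1.36 m, 1.82 m; V_B = Σ kqᵢ/rᵢ = -6.96×10⁴ V.
ΔV = V_B − V_A = 7270 V.
W_ext = qΔV = (-9.35×10⁻⁶ C)(7270 V) = -0.0679 J.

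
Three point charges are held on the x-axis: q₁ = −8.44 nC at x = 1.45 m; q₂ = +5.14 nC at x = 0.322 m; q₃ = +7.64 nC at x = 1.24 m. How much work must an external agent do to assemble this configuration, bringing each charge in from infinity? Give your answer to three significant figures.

-2.72×10⁻⁶ J

The assembly work is the sum of pairwise potential energies, U = Σ_{i<j} kqᵢqⱼ/rᵢⱼ.
Pair separations: r₁₂ = 1.13 m, r₁₃ = 0.210 m, r₂₃ = 0.918 m.
U = (-3.46×10⁻⁷) + (-2.76×10⁻⁶) + (3.85×10⁻⁷) = -2.72×10⁻⁶ J.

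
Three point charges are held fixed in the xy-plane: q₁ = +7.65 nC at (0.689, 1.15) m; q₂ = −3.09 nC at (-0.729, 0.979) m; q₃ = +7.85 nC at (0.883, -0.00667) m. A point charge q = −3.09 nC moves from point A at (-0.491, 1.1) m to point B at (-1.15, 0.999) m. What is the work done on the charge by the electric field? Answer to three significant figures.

The work done by the electric force is W_field = −ΔU = −q(V_B − V_A) = q(V_A − V_B).
At A: distances to the source charges are 1.18 m, 0.267 m, 1.76 m; V_A = Σ kqᵢ/rᵢ = -5.81 V.
At B: distances to the source charges are 1.85 m, 0.421 m, 2.27 m; V_B = Σ kqᵢ/rᵢ = 2.48 V.
ΔV = V_B − V_A = 8.29 V.
W_field = −qΔV = −(-3.09×10⁻⁹ C)(8.29 V) = 2.56×10⁻⁸ J.

2.56×10⁻⁸ J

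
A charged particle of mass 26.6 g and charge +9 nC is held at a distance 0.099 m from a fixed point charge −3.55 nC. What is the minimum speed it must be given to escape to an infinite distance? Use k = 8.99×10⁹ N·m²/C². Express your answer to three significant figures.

0.0148 m/s

To just escape, total mechanical energy must reach zero at infinity: ½mv²_min + U = 0, so ½mv²_min = −U = |kQq|/r.
|U| = |kQq|/r = (8.99×10⁹ N·m²/C²)(3.55×10⁻⁹)(9.00×10⁻⁹)/(0.0990) = 2.90×10⁻⁶ J.
v_min = √(2|U|/m) = √(2·2.90×10⁻⁶/0.0266) = 0.0148 m/s.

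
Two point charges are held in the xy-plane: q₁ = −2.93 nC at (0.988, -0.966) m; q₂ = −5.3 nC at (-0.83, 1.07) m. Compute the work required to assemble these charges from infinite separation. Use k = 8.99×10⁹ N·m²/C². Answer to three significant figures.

The work to assemble the configuration equals its total potential energy, U = Σ kqᵢqⱼ/rᵢⱼ over all pairs.
Pair separations: r₁₂ = 2.73 m.
U = (5.11×10⁻⁸) = 5.11×10⁻⁸ J.

5.11×10⁻⁸ J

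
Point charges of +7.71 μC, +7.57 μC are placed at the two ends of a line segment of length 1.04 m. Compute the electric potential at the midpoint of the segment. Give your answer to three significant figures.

2.64×10⁵ V

The total potential is the scalar sum of each charge's contribution, V = Σ kqᵢ/rᵢ.
Each charge is 0.520 m from the midpoint.
V = k[(7.71×10⁻⁶)/(0.520) + (7.57×10⁻⁶)/(0.520)] = 2.64×10⁵ V.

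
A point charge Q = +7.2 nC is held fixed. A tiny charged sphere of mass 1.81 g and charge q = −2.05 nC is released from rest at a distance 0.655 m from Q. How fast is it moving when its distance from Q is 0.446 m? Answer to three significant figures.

0.0102 m/s

Only the electrostatic force acts, so mechanical energy is conserved: ½mv² = U₁ − U₂ = kQq(1/r₁ − 1/r₂).
U₁ − U₂ = (8.99×10⁹ N·m²/C²)(7.20×10⁻⁹ C)(-2.05×10⁻⁹ C)(1/0.655 − 1/0.446) = 9.49×10⁻⁸ J.
v = √(2·9.49×10⁻⁸/1.81×10⁻³) = 0.0102 m/s.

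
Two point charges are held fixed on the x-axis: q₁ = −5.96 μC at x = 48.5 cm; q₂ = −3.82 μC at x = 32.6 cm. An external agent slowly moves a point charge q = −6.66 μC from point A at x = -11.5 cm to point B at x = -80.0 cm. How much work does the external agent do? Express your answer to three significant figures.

For quasistatic motion the external work equals the change in potential energy: W_ext = qΔV = q(V_B − V_A).
At A: distances to the source charges are 0.600 m, 0.441 m; V_A = Σ kqᵢ/rᵢ = -1.67×10⁵ V.
At B: distances to the source charges are 1.29 m, 1.13 m; V_B = Σ kqᵢ/rᵢ = -7.22×10⁴ V.
ΔV = V_B − V_A = 9.50×10⁴ V.
W_ext = qΔV = (-6.66×10⁻⁶ C)(9.50×10⁴ V) = -0.633 J.

-0.633 J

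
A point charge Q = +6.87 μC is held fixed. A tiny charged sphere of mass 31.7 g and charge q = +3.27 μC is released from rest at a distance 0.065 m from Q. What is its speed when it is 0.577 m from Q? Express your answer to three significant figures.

13.2 m/s

Only the electrostatic force acts, so mechanical energy is conserved: ½mv² = U₁ − U₂ = kQq(1/r₁ − 1/r₂).
U₁ − U₂ = (8.99×10⁹ N·m²/C²)(6.87×10⁻⁶ C)(3.27×10⁻⁶ C)(1/0.0650 − 1/0.577) = 2.76 J.
v = √(2·2.76/0.0317) = 13.2 m/s.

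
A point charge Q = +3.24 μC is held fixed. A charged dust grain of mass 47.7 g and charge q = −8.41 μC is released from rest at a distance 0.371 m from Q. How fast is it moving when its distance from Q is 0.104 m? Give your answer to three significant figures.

Only the electrostatic force acts, so mechanical energy is conserved: ½mv² = U₁ − U₂ = kQq(1/r₁ − 1/r₂).
U₁ − U₂ = (8.99×10⁹ N·m²/C²)(3.24×10⁻⁶ C)(-8.41×10⁻⁶ C)(1/0.371 − 1/0.104) = 1.70 J.
v = √(2·1.70/0.0477) = 8.43 m/s.

8.43 m/s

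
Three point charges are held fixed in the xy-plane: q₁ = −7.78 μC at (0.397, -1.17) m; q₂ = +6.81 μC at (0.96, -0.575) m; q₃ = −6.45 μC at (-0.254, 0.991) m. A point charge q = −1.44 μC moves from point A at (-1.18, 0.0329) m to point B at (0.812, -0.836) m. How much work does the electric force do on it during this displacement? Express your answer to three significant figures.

0.139 J

The work done by the electric force is W_field = −ΔU = −q(V_B − V_A) = q(V_A − V_B).
At A: distances to the source charges are 1.98 m, 2.22 m, 1.33 m; V_A = Σ kqᵢ/rᵢ = -5.13×10⁴ V.
At B: distances to the source charges are 0.533 m, 0.300 m, 2.12 m; V_B = Σ kqᵢ/rᵢ = 4.53×10⁴ V.
ΔV = V_B − V_A = 9.66×10⁴ V.
W_field = −qΔV = −(-1.44×10⁻⁶ C)(9.66×10⁴ V) = 0.139 J.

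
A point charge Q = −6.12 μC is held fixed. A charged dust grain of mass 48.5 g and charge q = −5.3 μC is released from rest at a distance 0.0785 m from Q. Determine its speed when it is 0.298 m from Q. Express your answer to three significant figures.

Only the electrostatic force acts, so mechanical energy is conserved: ½mv² = U₁ − U₂ = kQq(1/r₁ − 1/r₂).
U₁ − U₂ = (8.99×10⁹ N·m²/C²)(-6.12×10⁻⁶ C)(-5.30×10⁻⁶ C)(1/0.0785 − 1/0.298) = 2.74 J.
v = √(2·2.74/0.0485) = 10.6 m/s.

10.6 m/s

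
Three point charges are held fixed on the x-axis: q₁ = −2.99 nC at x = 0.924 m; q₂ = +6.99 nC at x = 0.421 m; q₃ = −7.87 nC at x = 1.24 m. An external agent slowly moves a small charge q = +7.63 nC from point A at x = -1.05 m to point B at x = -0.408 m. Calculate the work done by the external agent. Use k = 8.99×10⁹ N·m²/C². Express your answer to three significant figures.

1.11×10⁻⁷ J

For quasistatic motion the external work equals the change in potential energy: W_ext = qΔV = q(V_B − V_A).
At A: distances to the source charges are 1.97 m, 1.47 m, 2.29 m; V_A = Σ kqᵢ/rᵢ = -1.79 V.
At B: distances to the source charges are 1.33 m, 0.829 m, 1.65 m; V_B = Σ kqᵢ/rᵢ = 12.7 V.
ΔV = V_B − V_A = 14.5 V.
W_ext = qΔV = (7.63×10⁻⁹ C)(14.5 V) = 1.11×10⁻⁷ J.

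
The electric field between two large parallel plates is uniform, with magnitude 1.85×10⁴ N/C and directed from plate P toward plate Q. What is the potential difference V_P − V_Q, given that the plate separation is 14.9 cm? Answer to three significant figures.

In a uniform field, potential decreases in the direction of E: ΔV = −E·d for a displacement d parallel to E.
Going from Q to P is a displacement of 14.9 cm opposite to the field, so V_P − V_Q = +Ed = 2760 V.

2760 V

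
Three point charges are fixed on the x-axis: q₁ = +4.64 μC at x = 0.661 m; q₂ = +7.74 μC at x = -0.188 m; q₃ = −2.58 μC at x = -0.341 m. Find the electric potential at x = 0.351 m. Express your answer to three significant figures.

2.30×10⁵ V

The total potential is the scalar sum of each charge's contribution, V = Σ kqᵢ/rᵢ.
Distances from the field point to each charge: r₁ = 0.310 m, r₂ = 0.539 m, r₃ = 0.692 m.
V = k[(4.64×10⁻⁶)/(0.310) + (7.74×10⁻⁶)/(0.539) + (-2.58×10⁻⁶)/(0.692)] = 2.30×10⁵ V.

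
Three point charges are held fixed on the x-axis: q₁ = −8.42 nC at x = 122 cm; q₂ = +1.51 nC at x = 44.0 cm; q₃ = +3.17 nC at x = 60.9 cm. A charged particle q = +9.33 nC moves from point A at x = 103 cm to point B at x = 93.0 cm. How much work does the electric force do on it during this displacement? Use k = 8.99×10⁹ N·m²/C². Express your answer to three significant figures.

The work done by the electric force is W_field = −ΔU = −q(V_B − V_A) = q(V_A − V_B).
At A: distances to the source charges are 0.190 m, 0.590 m, 0.421 m; V_A = Σ kqᵢ/rᵢ = -308 V.
At B: distances to the source charges are 0.290 m, 0.490 m, 0.321 m; V_B = Σ kqᵢ/rᵢ = -145 V.
ΔV = V_B − V_A = 163 V.
W_field = −qΔV = −(9.33×10⁻⁹ C)(163 V) = -1.52×10⁻⁶ J.

-1.52×10⁻⁶ J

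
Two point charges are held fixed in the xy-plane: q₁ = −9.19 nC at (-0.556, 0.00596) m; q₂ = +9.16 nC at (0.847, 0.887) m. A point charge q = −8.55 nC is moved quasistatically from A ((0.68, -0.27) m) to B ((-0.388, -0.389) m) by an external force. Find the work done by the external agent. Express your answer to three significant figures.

For quasistatic motion the external work equals the change in potential energy: W_ext = qΔV = q(V_B − V_A).
At A: distances to the source charges are 1.27 m, 1.17 m; V_A = Σ kqᵢ/rᵢ = 5.21 V.
At B: distances to the source charges are 0.429 m, 1.78 m; V_B = Σ kqᵢ/rᵢ = -146 V.
ΔV = V_B − V_A = -151 V.
W_ext = qΔV = (-8.55×10⁻⁹ C)(-151 V) = 1.29×10⁻⁶ J.

1.29×10⁻⁶ J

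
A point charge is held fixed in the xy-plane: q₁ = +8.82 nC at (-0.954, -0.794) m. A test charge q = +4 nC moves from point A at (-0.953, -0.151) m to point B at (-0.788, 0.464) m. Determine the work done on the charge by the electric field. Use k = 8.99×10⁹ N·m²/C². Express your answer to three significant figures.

The work done by the electric force is W_field = −ΔU = −q(V_B − V_A) = q(V_A − V_B).
At A: distance to the source charge is 0.643 m; V_A = kq₁/r = 123 V.
At B: distance to the source charge is 1.27 m; V_B = kq₁/r = 62.5 V.
ΔV = V_B − V_A = -60.8 V.
W_field = −qΔV = −(4.00×10⁻⁹ C)(-60.8 V) = 2.43×10⁻⁷ J.

2.43×10⁻⁷ J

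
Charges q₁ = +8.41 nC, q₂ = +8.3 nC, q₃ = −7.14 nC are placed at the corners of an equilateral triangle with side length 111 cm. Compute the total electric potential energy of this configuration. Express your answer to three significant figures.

-4.01×10⁻⁷ J

The work to assemble the configuration equals its total potential energy, U = Σ kqᵢqⱼ/rᵢⱼ over all pairs.
All three pair separations equal the side length, 1.11 m.
U = (5.65×10⁻⁷) + (-4.86×10⁻⁷) + (-4.80×10⁻⁷) = -4.01×10⁻⁷ J.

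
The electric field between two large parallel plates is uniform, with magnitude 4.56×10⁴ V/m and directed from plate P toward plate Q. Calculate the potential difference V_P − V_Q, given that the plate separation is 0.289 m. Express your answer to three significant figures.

In a uniform field, potential decreases in the direction of E: ΔV = −E·d for a displacement d parallel to E.
Going from Q to P is a displacement of 0.289 m opposite to the field, so V_P − V_Q = +Ed = 1.32×10⁴ V.

1.32×10⁴ V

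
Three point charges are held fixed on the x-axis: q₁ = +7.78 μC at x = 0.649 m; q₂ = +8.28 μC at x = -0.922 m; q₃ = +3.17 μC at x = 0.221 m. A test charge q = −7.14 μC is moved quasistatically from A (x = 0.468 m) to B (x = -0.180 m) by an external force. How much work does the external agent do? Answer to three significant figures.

For quasistatic motion the external work equals the change in potential energy: W_ext = qΔV = q(V_B − V_A).
At A: distances to the source charges are 0.181 m, 1.39 m, 0.247 m; V_A = Σ kqᵢ/rᵢ = 5.55×10⁵ V.
At B: distances to the source charges are 0.829 m, 0.742 m, 0.401 m; V_B = Σ kqᵢ/rᵢ = 2.56×10⁵ V.
ΔV = V_B − V_A = -3.00×10⁵ V.
W_ext = qΔV = (-7.14×10⁻⁶ C)(-3.00×10⁵ V) = 2.14 J.

2.14 J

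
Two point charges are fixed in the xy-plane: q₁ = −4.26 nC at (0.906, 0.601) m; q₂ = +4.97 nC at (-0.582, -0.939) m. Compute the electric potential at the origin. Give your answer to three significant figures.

5.22 V

Electric potential is a scalar, so the contributions from each charge add algebraically: V = Σ kqᵢ/rᵢ.
Distances from the field point to each charge: r₁ = 1.09 m, r₂ = 1.10 m.
V = k[(-4.26×10⁻⁹)/(1.09) + (4.97×10⁻⁹)/(1.10)] = 5.22 V.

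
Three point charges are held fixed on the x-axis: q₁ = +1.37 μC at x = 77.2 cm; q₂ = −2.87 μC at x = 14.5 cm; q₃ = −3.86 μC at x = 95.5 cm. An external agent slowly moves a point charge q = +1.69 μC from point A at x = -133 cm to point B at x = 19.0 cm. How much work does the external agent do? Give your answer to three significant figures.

-0.965 J

For quasistatic motion the external work equals the change in potential energy: W_ext = qΔV = q(V_B − V_A).
At A: distances to the source charges are 2.10 m, 1.48 m, 2.29 m; V_A = Σ kqᵢ/rᵢ = -2.68×10⁴ V.
At B: distances to the source charges are 0.582 m, 0.0450 m, 0.765 m; V_B = Σ kqᵢ/rᵢ = -5.98×10⁵ V.
ΔV = V_B − V_A = -5.71×10⁵ V.
W_ext = qΔV = (1.69×10⁻⁶ C)(-5.71×10⁵ V) = -0.965 J.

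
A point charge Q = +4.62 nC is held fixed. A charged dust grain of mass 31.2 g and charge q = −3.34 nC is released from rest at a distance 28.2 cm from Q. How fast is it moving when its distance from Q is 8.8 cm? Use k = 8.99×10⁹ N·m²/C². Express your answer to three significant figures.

Only the electrostatic force acts, so mechanical energy is conserved: ½mv² = U₁ − U₂ = kQq(1/r₁ − 1/r₂).
U₁ − U₂ = (8.99×10⁹ N·m²/C²)(4.62×10⁻⁹ C)(-3.34×10⁻⁹ C)(1/0.282 − 1/0.0880) = 1.08×10⁻⁶ J.
v = √(2·1.08×10⁻⁶/0.0312) = 8.34×10⁻³ m/s.

8.34×10⁻³ m/s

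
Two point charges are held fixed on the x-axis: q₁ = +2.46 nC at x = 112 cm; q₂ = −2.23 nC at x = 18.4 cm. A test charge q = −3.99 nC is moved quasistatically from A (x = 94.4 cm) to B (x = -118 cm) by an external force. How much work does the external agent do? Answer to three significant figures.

4.16×10⁻⁷ J

For quasistatic motion the external work equals the change in potential energy: W_ext = qΔV = q(V_B − V_A).
At A: distances to the source charges are 0.176 m, 0.760 m; V_A = Σ kqᵢ/rᵢ = 99.3 V.
At B: distances to the source charges are 2.30 m, 1.36 m; V_B = Σ kqᵢ/rᵢ = -5.08 V.
ΔV = V_B − V_A = -104 V.
W_ext = qΔV = (-3.99×10⁻⁹ C)(-104 V) = 4.16×10⁻⁷ J.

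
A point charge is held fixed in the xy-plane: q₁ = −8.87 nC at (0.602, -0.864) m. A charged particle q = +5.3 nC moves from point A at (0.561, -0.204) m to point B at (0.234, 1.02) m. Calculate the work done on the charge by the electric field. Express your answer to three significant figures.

-4.19×10⁻⁷ J

The work done by the electric force is W_field = −ΔU = −q(V_B − V_A) = q(V_A − V_B).
At A: distance to the source charge is 0.661 m; V_A = kq₁/r = -121 V.
At B: distance to the source charge is 1.92 m; V_B = kq₁/r = -41.5 V.
ΔV = V_B − V_A = 79.0 V.
W_field = −qΔV = −(5.30×10⁻⁹ C)(79.0 V) = -4.19×10⁻⁷ J.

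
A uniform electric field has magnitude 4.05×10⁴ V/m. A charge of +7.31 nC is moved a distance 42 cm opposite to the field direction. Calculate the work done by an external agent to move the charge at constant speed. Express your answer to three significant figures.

The potential change for a displacement 42 cm opposite to the field direction is ΔV = +Ed = 1.70×10⁴ V.
W_ext = qΔV = 1.24×10⁻⁴ J.

1.24×10⁻⁴ J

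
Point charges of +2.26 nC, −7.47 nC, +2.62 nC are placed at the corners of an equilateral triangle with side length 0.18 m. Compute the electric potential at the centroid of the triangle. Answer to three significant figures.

The total potential is the scalar sum of each charge's contribution, V = Σ kqᵢ/rᵢ.
The distance from each vertex to the centroid is a/√3 = 0.104 m.
V = k[(2.26×10⁻⁹)/(0.104) + (-7.47×10⁻⁹)/(0.104) + (2.62×10⁻⁹)/(0.104)] = -224 V.

-224 V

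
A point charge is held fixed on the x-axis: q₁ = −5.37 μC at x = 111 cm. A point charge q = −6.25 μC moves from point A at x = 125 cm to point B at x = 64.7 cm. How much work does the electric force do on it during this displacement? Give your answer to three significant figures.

1.50 J

The work done by the electric force is W_field = −ΔU = −q(V_B − V_A) = q(V_A − V_B).
At A: distance to the source charge is 0.140 m; V_A = kq₁/r = -3.45×10⁵ V.
At B: distance to the source charge is 0.463 m; V_B = kq₁/r = -1.04×10⁵ V.
ΔV = V_B − V_A = 2.41×10⁵ V.
W_field = −qΔV = −(-6.25×10⁻⁶ C)(2.41×10⁵ V) = 1.50 J.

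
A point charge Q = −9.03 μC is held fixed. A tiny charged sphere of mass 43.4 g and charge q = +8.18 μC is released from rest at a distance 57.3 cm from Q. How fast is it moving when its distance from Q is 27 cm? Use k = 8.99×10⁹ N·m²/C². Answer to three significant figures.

7.74 m/s

Only the electrostatic force acts, so mechanical energy is conserved: ½mv² = U₁ − U₂ = kQq(1/r₁ − 1/r₂).
U₁ − U₂ = (8.99×10⁹ N·m²/C²)(-9.03×10⁻⁶ C)(8.18×10⁻⁶ C)(1/0.573 − 1/0.270) = 1.30 J.
v = √(2·1.30/0.0434) = 7.74 m/s.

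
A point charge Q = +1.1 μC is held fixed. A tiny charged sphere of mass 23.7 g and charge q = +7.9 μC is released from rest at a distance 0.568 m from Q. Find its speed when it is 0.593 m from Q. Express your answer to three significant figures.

0.700 m/s

Only the electrostatic force acts, so mechanical energy is conserved: ½mv² = U₁ − U₂ = kQq(1/r₁ − 1/r₂).
U₁ − U₂ = (8.99×10⁹ N·m²/C²)(1.10×10⁻⁶ C)(7.90×10⁻⁶ C)(1/0.568 − 1/0.593) = 5.80×10⁻³ J.
v = √(2·5.80×10⁻³/0.0237) = 0.700 m/s.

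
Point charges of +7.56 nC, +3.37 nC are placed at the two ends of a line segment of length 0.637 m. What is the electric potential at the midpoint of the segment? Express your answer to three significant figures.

Electric potential is a scalar, so the contributions from each charge add algebraically: V = Σ kqᵢ/rᵢ.
Each charge is 0.319 m from the midpoint.
V = k[(7.56×10⁻⁹)/(0.319) + (3.37×10⁻⁹)/(0.319)] = 309 V.

309 V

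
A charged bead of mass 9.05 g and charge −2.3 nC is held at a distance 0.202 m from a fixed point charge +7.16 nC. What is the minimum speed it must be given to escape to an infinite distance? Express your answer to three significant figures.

0.0127 m/s

To just escape, total mechanical energy must reach zero at infinity: ½mv²_min + U = 0, so ½mv²_min = −U = |kQq|/r.
|U| = |kQq|/r = (8.99×10⁹ N·m²/C²)(7.16×10⁻⁹)(2.30×10⁻⁹)/(0.202) = 7.33×10⁻⁷ J.
v_min = √(2|U|/m) = √(2·7.33×10⁻⁷/9.05×10⁻³) = 0.0127 m/s.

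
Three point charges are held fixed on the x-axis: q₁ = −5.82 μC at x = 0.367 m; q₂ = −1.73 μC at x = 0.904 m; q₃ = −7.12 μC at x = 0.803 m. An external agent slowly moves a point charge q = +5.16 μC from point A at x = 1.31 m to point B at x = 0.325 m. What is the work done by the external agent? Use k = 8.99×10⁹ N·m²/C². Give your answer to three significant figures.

-6.12 J

For quasistatic motion the external work equals the change in potential energy: W_ext = qΔV = q(V_B − V_A).
At A: distances to the source charges are 0.943 m, 0.406 m, 0.507 m; V_A = Σ kqᵢ/rᵢ = -2.20×10⁵ V.
At B: distances to the source charges are 0.0420 m, 0.579 m, 0.478 m; V_B = Σ kqᵢ/rᵢ = -1.41×10⁶ V.
ΔV = V_B − V_A = -1.19×10⁶ V.
W_ext = qΔV = (5.16×10⁻⁶ C)(-1.19×10⁶ V) = -6.12 J.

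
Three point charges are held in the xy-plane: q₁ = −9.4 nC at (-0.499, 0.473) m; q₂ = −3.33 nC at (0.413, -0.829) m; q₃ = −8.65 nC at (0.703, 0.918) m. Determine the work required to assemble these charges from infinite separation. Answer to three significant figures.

The assembly work is the sum of pairwise potential energies, U = Σ_{i<j} kqᵢqⱼ/rᵢⱼ.
Pair separations: r₁₂ = 1.59 m, r₁₃ = 1.28 m, r₂₃ = 1.77 m.
U = (1.77×10⁻⁷) + (5.70×10⁻⁷) + (1.46×10⁻⁷) = 8.94×10⁻⁷ J.

8.94×10⁻⁷ J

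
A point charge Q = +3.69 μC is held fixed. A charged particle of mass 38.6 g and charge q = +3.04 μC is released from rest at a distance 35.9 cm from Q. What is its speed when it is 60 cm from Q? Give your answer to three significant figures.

2.42 m/s

Only the electrostatic force acts, so mechanical energy is conserved: ½mv² = U₁ − U₂ = kQq(1/r₁ − 1/r₂).
U₁ − U₂ = (8.99×10⁹ N·m²/C²)(3.69×10⁻⁶ C)(3.04×10⁻⁶ C)(1/0.359 − 1/0.600) = 0.113 J.
v = √(2·0.113/0.0386) = 2.42 m/s.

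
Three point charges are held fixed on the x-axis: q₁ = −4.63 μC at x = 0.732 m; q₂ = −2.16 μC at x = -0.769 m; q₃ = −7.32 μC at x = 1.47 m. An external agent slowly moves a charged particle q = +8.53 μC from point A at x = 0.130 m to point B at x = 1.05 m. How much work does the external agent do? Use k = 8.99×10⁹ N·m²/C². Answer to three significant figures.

-1.35 J

For quasistatic motion the external work equals the change in potential energy: W_ext = qΔV = q(V_B − V_A).
At A: distances to the source charges are 0.602 m, 0.899 m, 1.34 m; V_A = Σ kqᵢ/rᵢ = -1.40×10⁵ V.
At B: distances to the source charges are 0.318 m, 1.82 m, 0.420 m; V_B = Σ kqᵢ/rᵢ = -2.98×10⁵ V.
ΔV = V_B − V_A = -1.58×10⁵ V.
W_ext = qΔV = (8.53×10⁻⁶ C)(-1.58×10⁵ V) = -1.35 J.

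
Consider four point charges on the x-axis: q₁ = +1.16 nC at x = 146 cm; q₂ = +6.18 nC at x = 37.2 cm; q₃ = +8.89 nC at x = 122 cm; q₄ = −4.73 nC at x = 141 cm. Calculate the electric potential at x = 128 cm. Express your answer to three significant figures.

1120 V

Electric potential is a scalar, so the contributions from each charge add algebraically: V = Σ kqᵢ/rᵢ.
Distances from the field point to each charge: r₁ = 0.180 m, r₂ = 0.908 m, r₃ = 0.0600 m, r₄ = 0.130 m.
V = k[(1.16×10⁻⁹)/(0.180) + (6.18×10⁻⁹)/(0.908) + (8.89×10⁻⁹)/(0.0600) + (-4.73×10⁻⁹)/(0.130)] = 1120 V.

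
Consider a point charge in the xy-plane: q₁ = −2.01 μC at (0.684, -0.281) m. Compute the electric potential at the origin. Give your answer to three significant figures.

The total potential is the scalar sum of each charge's contribution, V = Σ kqᵢ/rᵢ.
Distances from the field point to each charge: r₁ = 0.739 m.
V = k[(-2.01×10⁻⁶)/(0.739)] = -2.44×10⁴ V.

-2.44×10⁴ V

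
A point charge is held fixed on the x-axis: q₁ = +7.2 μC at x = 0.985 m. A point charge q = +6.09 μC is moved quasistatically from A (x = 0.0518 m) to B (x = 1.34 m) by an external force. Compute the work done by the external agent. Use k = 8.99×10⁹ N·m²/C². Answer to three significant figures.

For quasistatic motion the external work equals the change in potential energy: W_ext = qΔV = q(V_B − V_A).
At A: distance to the source charge is 0.933 m; V_A = kq₁/r = 6.94×10⁴ V.
At B: distance to the source charge is 0.355 m; V_B = kq₁/r = 1.82×10⁵ V.
ΔV = V_B − V_A = 1.13×10⁵ V.
W_ext = qΔV = (6.09×10⁻⁶ C)(1.13×10⁵ V) = 0.688 J.

0.688 J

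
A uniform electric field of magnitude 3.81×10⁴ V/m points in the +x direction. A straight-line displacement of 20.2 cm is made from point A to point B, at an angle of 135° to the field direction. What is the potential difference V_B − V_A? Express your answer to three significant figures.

5440 V

Only the component of displacement along E changes the potential: ΔV = −E·d·cosθ.
ΔV = −(3.81×10⁴ V/m)(0.202 m)cos135° = 5440 V.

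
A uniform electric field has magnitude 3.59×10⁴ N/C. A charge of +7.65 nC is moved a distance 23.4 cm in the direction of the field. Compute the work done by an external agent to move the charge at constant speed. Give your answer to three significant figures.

-6.43×10⁻⁵ J

The potential change for a displacement 23.4 cm in the direction of the field is ΔV = −Ed = -8400 V.
W_ext = qΔV = -6.43×10⁻⁵ J.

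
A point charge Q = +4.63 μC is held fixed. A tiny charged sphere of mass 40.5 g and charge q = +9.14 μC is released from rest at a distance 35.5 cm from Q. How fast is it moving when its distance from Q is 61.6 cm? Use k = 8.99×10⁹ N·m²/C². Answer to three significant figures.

4.74 m/s

Only the electrostatic force acts, so mechanical energy is conserved: ½mv² = U₁ − U₂ = kQq(1/r₁ − 1/r₂).
U₁ − U₂ = (8.99×10⁹ N·m²/C²)(4.63×10⁻⁶ C)(9.14×10⁻⁶ C)(1/0.355 − 1/0.616) = 0.454 J.
v = √(2·0.454/0.0405) = 4.74 m/s.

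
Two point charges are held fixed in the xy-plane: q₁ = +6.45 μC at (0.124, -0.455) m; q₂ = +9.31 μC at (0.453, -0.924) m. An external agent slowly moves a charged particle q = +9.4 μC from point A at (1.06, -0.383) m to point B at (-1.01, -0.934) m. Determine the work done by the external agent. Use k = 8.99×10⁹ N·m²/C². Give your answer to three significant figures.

For quasistatic motion the external work equals the change in potential energy: W_ext = qΔV = q(V_B − V_A).
At A: distances to the source charges are 0.939 m, 0.813 m; V_A = Σ kqᵢ/rᵢ = 1.65×10⁵ V.
At B: distances to the source charges are 1.23 m, 1.46 m; V_B = Σ kqᵢ/rᵢ = 1.04×10⁵ V.
ΔV = V_B − V_A = -6.04×10⁴ V.
W_ext = qΔV = (9.40×10⁻⁶ C)(-6.04×10⁴ V) = -0.568 J.

-0.568 J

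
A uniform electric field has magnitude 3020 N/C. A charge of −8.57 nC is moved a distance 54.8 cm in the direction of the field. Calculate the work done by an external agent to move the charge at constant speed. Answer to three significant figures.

The potential change for a displacement 54.8 cm in the direction of the field is ΔV = −Ed = -1650 V.
W_ext = qΔV = 1.42×10⁻⁵ J.

1.42×10⁻⁵ J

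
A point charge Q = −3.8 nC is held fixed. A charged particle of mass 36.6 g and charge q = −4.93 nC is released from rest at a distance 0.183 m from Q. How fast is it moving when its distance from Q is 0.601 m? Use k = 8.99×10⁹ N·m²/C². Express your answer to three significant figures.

5.91×10⁻³ m/s

Only the electrostatic force acts, so mechanical energy is conserved: ½mv² = U₁ − U₂ = kQq(1/r₁ − 1/r₂).
U₁ − U₂ = (8.99×10⁹ N·m²/C²)(-3.80×10⁻⁹ C)(-4.93×10⁻⁹ C)(1/0.183 − 1/0.601) = 6.40×10⁻⁷ J.
v = √(2·6.40×10⁻⁷/0.0366) = 5.91×10⁻³ m/s.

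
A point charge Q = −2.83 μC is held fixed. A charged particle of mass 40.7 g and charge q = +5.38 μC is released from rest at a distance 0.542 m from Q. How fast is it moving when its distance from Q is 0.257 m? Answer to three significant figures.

3.71 m/s

Only the electrostatic force acts, so mechanical energy is conserved: ½mv² = U₁ − U₂ = kQq(1/r₁ − 1/r₂).
U₁ − U₂ = (8.99×10⁹ N·m²/C²)(-2.83×10⁻⁶ C)(5.38×10⁻⁶ C)(1/0.542 − 1/0.257) = 0.280 J.
v = √(2·0.280/0.0407) = 3.71 m/s.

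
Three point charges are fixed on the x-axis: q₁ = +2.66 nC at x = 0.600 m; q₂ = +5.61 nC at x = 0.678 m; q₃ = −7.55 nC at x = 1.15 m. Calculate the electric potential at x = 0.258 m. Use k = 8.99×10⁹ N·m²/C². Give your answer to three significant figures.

114 V

Electric potential is a scalar, so the contributions from each charge add algebraically: V = Σ kqᵢ/rᵢ.
Distances from the field point to each charge: r₁ = 0.342 m, r₂ = 0.420 m, r₃ = 0.892 m.
V = k[(2.66×10⁻⁹)/(0.342) + (5.61×10⁻⁹)/(0.420) + (-7.55×10⁻⁹)/(0.892)] = 114 V.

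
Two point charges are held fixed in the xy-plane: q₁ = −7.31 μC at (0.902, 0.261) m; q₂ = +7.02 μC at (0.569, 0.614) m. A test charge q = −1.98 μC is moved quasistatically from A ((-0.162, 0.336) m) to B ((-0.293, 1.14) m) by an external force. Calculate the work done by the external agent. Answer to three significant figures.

For quasistatic motion the external work equals the change in potential energy: W_ext = qΔV = q(V_B − V_A).
At A: distances to the source charges are 1.07 m, 0.782 m; V_A = Σ kqᵢ/rᵢ = 1.91×10⁴ V.
At B: distances to the source charges are 1.48 m, 1.01 m; V_B = Σ kqᵢ/rᵢ = 1.82×10⁴ V.
ΔV = V_B − V_A = -887 V.
W_ext = qΔV = (-1.98×10⁻⁶ C)(-887 V) = 1.76×10⁻³ J.

1.76×10⁻³ J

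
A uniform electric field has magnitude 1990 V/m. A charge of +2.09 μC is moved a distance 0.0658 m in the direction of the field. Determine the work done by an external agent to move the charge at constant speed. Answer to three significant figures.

The potential change for a displacement 0.0658 m in the direction of the field is ΔV = −Ed = -131 V.
W_ext = qΔV = -2.74×10⁻⁴ J.

-2.74×10⁻⁴ J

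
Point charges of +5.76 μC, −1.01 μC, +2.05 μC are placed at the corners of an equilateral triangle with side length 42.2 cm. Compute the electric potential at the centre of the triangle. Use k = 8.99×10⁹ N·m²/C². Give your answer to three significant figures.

Electric potential is a scalar, so the contributions from each charge add algebraically: V = Σ kqᵢ/rᵢ.
The distance from each vertex to the centroid is a/√3 = 0.244 m.
V = k[(5.76×10⁻⁶)/(0.244) + (-1.01×10⁻⁶)/(0.244) + (2.05×10⁻⁶)/(0.244)] = 2.51×10⁵ V.

2.51×10⁵ V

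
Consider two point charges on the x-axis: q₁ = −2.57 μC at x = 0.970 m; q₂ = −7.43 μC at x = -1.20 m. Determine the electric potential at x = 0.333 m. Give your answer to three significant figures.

-7.98×10⁴ V

The total potential is the scalar sum of each charge's contribution, V = Σ kqᵢ/rᵢ.
Distances from the field point to each charge: r₁ = 0.637 m, r₂ = 1.53 m.
V = k[(-2.57×10⁻⁶)/(0.637) + (-7.43×10⁻⁶)/(1.53)] = -7.98×10⁴ V.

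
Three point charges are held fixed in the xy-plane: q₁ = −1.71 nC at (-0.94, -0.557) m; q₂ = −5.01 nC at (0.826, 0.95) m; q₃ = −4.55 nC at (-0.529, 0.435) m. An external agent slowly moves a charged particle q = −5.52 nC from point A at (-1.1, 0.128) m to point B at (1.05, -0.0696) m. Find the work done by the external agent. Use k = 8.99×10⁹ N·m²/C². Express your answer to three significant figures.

For quasistatic motion the external work equals the change in potential energy: W_ext = qΔV = q(V_B − V_A).
At A: distances to the source charges are 0.703 m, 2.09 m, 0.648 m; V_A = Σ kqᵢ/rᵢ = -106 V.
At B: distances to the source charges are 2.05 m, 1.04 m, 1.66 m; V_B = Σ kqᵢ/rᵢ = -75.3 V.
ΔV = V_B − V_A = 31.1 V.
W_ext = qΔV = (-5.52×10⁻⁹ C)(31.1 V) = -1.72×10⁻⁷ J.

-1.72×10⁻⁷ J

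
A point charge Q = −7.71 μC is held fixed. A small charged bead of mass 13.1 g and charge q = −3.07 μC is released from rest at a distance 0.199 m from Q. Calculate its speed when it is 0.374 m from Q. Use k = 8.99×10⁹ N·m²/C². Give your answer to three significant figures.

8.74 m/s

Only the electrostatic force acts, so mechanical energy is conserved: ½mv² = U₁ − U₂ = kQq(1/r₁ − 1/r₂).
U₁ − U₂ = (8.99×10⁹ N·m²/C²)(-7.71×10⁻⁶ C)(-3.07×10⁻⁶ C)(1/0.199 − 1/0.374) = 0.500 J.
v = √(2·0.500/0.0131) = 8.74 m/s.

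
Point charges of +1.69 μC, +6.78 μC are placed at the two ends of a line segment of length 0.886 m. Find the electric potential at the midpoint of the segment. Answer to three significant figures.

1.72×10⁵ V

Electric potential is a scalar, so the contributions from each charge add algebraically: V = Σ kqᵢ/rᵢ.
Each charge is 0.443 m from the midpoint.
V = k[(1.69×10⁻⁶)/(0.443) + (6.78×10⁻⁶)/(0.443)] = 1.72×10⁵ V.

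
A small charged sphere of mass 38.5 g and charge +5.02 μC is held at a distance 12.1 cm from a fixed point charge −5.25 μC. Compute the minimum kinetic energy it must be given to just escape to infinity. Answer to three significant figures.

To just escape, total mechanical energy must reach zero at infinity: ½mv²_min + U = 0, so ½mv²_min = −U = |kQq|/r.
|U| = |kQq|/r = (8.99×10⁹ N·m²/C²)(5.25×10⁻⁶)(5.02×10⁻⁶)/(0.121) = 1.96 J.

1.96 J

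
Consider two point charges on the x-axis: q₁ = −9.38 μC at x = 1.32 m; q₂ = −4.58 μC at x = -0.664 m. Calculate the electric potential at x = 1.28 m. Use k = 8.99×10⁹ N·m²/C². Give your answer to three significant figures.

Electric potential is a scalar, so the contributions from each charge add algebraically: V = Σ kqᵢ/rᵢ.
Distances from the field point to each charge: r₁ = 0.0400 m, r₂ = 1.94 m.
V = k[(-9.38×10⁻⁶)/(0.0400) + (-4.58×10⁻⁶)/(1.94)] = -2.13×10⁶ V.

-2.13×10⁶ V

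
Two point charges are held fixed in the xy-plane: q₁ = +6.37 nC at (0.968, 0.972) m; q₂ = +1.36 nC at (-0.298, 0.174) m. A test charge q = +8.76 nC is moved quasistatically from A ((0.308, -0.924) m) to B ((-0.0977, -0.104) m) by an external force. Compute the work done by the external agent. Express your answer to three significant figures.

3.09×10⁻⁷ J

For quasistatic motion the external work equals the change in potential energy: W_ext = qΔV = q(V_B − V_A).
At A: distances to the source charges are 2.01 m, 1.25 m; V_A = Σ kqᵢ/rᵢ = 38.3 V.
At B: distances to the source charges are 1.51 m, 0.343 m; V_B = Σ kqᵢ/rᵢ = 73.5 V.
ΔV = V_B − V_A = 35.2 V.
W_ext = qΔV = (8.76×10⁻⁹ C)(35.2 V) = 3.09×10⁻⁷ J.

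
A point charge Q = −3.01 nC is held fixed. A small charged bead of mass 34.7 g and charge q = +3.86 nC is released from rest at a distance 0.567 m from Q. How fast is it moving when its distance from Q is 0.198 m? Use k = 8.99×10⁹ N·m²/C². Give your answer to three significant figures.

4.45×10⁻³ m/s

Only the electrostatic force acts, so mechanical energy is conserved: ½mv² = U₁ − U₂ = kQq(1/r₁ − 1/r₂).
U₁ − U₂ = (8.99×10⁹ N·m²/C²)(-3.01×10⁻⁹ C)(3.86×10⁻⁹ C)(1/0.567 − 1/0.198) = 3.43×10⁻⁷ J.
v = √(2·3.43×10⁻⁷/0.0347) = 4.45×10⁻³ m/s.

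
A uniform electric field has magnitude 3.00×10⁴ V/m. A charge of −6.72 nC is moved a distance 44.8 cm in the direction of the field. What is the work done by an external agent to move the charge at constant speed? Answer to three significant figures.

The potential change for a displacement 44.8 cm in the direction of the field is ΔV = −Ed = -1.34×10⁴ V.
W_ext = qΔV = 9.03×10⁻⁵ J.

9.03×10⁻⁵ J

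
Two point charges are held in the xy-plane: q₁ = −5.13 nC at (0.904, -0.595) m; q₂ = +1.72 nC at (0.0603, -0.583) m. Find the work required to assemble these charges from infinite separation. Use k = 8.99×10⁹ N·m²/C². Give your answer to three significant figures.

The assembly work is the sum of pairwise potential energies, U = Σ_{i<j} kqᵢqⱼ/rᵢⱼ.
Pair separations: r₁₂ = 0.844 m.
U = (-9.40×10⁻⁸) = -9.40×10⁻⁸ J.

-9.40×10⁻⁸ J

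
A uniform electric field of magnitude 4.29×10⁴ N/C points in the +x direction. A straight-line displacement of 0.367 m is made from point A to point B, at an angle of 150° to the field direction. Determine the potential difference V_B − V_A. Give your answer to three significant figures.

Only the component of displacement along E changes the potential: ΔV = −E·d·cosθ.
ΔV = −(4.29×10⁴ V/m)(0.367 m)cos150° = 1.36×10⁴ V.

1.36×10⁴ V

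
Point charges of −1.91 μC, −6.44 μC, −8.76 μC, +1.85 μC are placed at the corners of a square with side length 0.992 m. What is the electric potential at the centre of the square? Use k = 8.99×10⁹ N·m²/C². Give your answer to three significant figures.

The total potential is the scalar sum of each charge's contribution, V = Σ kqᵢ/rᵢ.
The distance from each corner to the centre is a√2/2 = 0.701 m.
V = k[(-1.91×10⁻⁶)/(0.701) + (-6.44×10⁻⁶)/(0.701) + (-8.76×10⁻⁶)/(0.701) + (1.85×10⁻⁶)/(0.701)] = -1.96×10⁵ V.

-1.96×10⁵ V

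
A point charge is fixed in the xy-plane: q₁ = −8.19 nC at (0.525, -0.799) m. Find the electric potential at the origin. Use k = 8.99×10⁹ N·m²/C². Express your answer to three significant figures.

Electric potential is a scalar, so the contributions from each charge add algebraically: V = Σ kqᵢ/rᵢ.
Distances from the field point to each charge: r₁ = 0.956 m.
V = k[(-8.19×10⁻⁹)/(0.956)] = -77.0 V.

-77.0 V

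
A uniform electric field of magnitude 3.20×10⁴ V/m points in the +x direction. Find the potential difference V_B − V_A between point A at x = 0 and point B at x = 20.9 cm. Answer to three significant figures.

-6690 V

In a uniform field, potential decreases in the direction of E: V_B − V_A = −E·Δx.
V_B − V_A = −(3.20×10⁴ V/m)(0.209 m) = -6690 V.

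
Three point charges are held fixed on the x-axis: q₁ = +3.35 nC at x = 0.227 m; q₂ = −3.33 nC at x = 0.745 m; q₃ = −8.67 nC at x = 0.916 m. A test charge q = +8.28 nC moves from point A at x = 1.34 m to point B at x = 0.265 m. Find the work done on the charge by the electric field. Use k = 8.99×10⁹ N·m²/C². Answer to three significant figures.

The work done by the electric force is W_field = −ΔU = −q(V_B − V_A) = q(V_A − V_B).
At A: distances to the source charges are 1.11 m, 0.595 m, 0.424 m; V_A = Σ kqᵢ/rᵢ = -207 V.
At B: distances to the source charges are 0.0380 m, 0.480 m, 0.651 m; V_B = Σ kqᵢ/rᵢ = 610 V.
ΔV = V_B − V_A = 818 V.
W_field = −qΔV = −(8.28×10⁻⁹ C)(818 V) = -6.77×10⁻⁶ J.

-6.77×10⁻⁶ J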